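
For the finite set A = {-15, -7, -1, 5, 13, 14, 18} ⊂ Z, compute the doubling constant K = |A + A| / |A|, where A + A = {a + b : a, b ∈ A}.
K = |A + A| / |A| = 26/7

Enumerate A + A = {a + b : a, b ∈ A}. With |A| = 7, there are |A|^2 = 49 ordered sum pairs; collecting distinct values, A + A = {-30, -22, -16, -14, -10, -8, -2, -1, 3, 4, 6, 7, 10, 11, 12, 13, 17, 18, 19, 23, 26, 27, 28, 31, 32, 36}, so |A + A| = 26. Thus K = 26/7. For comparison, the minimum possible |A + A| over all 7-element sets is 2·7 − 1 = 13 (so min K = 13/7), attained only by arithmetic progressions.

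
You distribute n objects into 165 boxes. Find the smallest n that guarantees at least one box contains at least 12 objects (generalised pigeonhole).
n = (12 − 1)·165 + 1 = 1816

By the generalised pigeonhole principle, to guarantee some box contains ≥ r objects we need more than (r − 1) · k objects total. Threshold: n = (r − 1) · k + 1. With r = 12 and k = 165: n = 11 · 165 + 1 = 1815 + 1 = 1816. For n = 1815 = 11 · 165, we can put exactly 11 objects in every box, avoiding 12 in any single one — so 1816 is tight.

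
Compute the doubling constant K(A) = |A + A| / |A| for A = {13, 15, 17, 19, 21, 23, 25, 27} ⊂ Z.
K = |A + A| / |A| = 15/8

Enumerate A + A = {a + b : a, b ∈ A}. With |A| = 8, there are |A|^2 = 64 ordered sum pairs; collecting distinct values, A + A = {26, 28, 30, 32, 34, 36, 38, 40, 42, 44, 46, 48, 50, 52, 54}, so |A + A| = 15. Thus K = 15/8. Here |A + A| = 2|A| − 1 = 15, the minimum possible — so K = 15/8 is minimal, which holds iff A is an arithmetic progression.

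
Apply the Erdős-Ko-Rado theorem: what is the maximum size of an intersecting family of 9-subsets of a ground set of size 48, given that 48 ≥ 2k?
max |F| = C(47, 8) = 314457495

The Erdős-Ko-Rado theorem states: for n ≥ 2k, an intersecting family of k-subsets of an n-element set has size at most C(n − 1, k − 1), with equality for 'star' families {A ⊆ [n] : |A| = k, i ∈ A} (fix an element i). For n = 48, k = 9: C(47, 8) = 314457495.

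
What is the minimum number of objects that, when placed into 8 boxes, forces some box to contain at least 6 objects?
n = (6 − 1)·8 + 1 = 41

By the generalised pigeonhole principle, to guarantee some box contains ≥ r objects we need more than (r − 1) · k objects total. Threshold: n = (r − 1) · k + 1. With r = 6 and k = 8: n = 5 · 8 + 1 = 40 + 1 = 41. For n = 40 = 5 · 8, we can put exactly 5 objects in every box, avoiding 6 in any single one — so 41 is tight.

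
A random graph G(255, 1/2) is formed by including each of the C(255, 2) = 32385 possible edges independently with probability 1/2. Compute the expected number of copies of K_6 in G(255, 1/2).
E[# K_6] = C(255, 6) · (1/2)^C(6, 2) = 359895314625 / 2^15 ≈ 10983133.380890

For each 6-subset S of vertices (there are C(255, 6) = 359895314625 such S), let X_S = 1 if S induces a K_6 (all C(6, 2) = 15 edges present). Then P(X_S = 1) = (1/2)^15 = 1/32768. By linearity of expectation, E[# K_6] = C(255, 6) · (1/2)^15 = 359895314625 / 32768 ≈ 10983133.380890.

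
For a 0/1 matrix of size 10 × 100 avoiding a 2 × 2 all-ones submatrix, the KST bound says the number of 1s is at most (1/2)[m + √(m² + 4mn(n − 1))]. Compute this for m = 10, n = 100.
z(10, 100; 2, 2) ≤ (1/2)[10 + √(10² + 4·10·100·99)] = (1/2)[10 + √396100] = 319.6824

Kővári–Sós–Turán: let r_1, ..., r_10 be the row sums and z = Σ r_i the total number of 1s. Each pair of columns can share at most one row with both entries 1 (else a 2×2 all-ones block appears), so Σ_i C(r_i, 2) ≤ C(100, 2) = 4950. By convexity Σ_i C(r_i, 2) ≥ 10·C(z/10, 2) = z(z − 10)/(2·10), giving z² − 10z − 10·100·99 ≤ 0 and hence z ≤ (1/2)[10 + √(100 + 4·99000)] = (1/2)[10 + √396100] ≈ (1/2)(10 + 629.3648) = 319.6824.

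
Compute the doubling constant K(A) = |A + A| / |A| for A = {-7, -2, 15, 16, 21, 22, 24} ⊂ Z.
K = |A + A| / |A| = 26/7

Enumerate A + A = {a + b : a, b ∈ A}. With |A| = 7, there are |A|^2 = 49 ordered sum pairs; collecting distinct values, A + A = {-14, -9, -4, 8, 9, 13, 14, 15, 17, 19, 20, 22, 30, 31, 32, 36, 37, 38, 39, 40, 42, 43, 44, 45, 46, 48}, so |A + A| = 26. Thus K = 26/7. For comparison, the minimum possible |A + A| over all 7-element sets is 2·7 − 1 = 13 (so min K = 13/7), attained only by arithmetic progressions.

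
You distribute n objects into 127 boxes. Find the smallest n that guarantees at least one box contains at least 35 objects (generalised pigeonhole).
n = (35 − 1)·127 + 1 = 4319

By the generalised pigeonhole principle, to guarantee some box contains ≥ r objects we need more than (r − 1) · k objects total. Threshold: n = (r − 1) · k + 1. With r = 35 and k = 127: n = 34 · 127 + 1 = 4318 + 1 = 4319. For n = 4318 = 34 · 127, we can put exactly 34 objects in every box, avoiding 35 in any single one — so 4319 is tight.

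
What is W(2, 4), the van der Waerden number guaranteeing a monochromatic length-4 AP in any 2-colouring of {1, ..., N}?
W(2, 4) = 35

This is a classical value, W(2, 4) = 35, established by combining an explicit 2-colouring of {1, ..., 34} with no monochromatic 4-AP (giving the lower bound W(2, 4) > 34) and a finite case analysis / exhaustive computer search showing every 2-colouring of {1, ..., 35} has such an AP.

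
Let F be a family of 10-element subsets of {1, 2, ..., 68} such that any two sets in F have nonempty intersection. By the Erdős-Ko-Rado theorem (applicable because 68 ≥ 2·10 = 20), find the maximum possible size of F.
max |F| = C(67, 9) = 42757703560

The Erdős-Ko-Rado theorem states: for n ≥ 2k, an intersecting family of k-subsets of an n-element set has size at most C(n − 1, k − 1), with equality for 'star' families {A ⊆ [n] : |A| = k, i ∈ A} (fix an element i). For n = 68, k = 10: C(67, 9) = 42757703560.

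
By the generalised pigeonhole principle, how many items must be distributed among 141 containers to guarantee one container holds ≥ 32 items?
n = (32 − 1)·141 + 1 = 4372

By the generalised pigeonhole principle, to guarantee some box contains ≥ r objects we need more than (r − 1) · k objects total. Threshold: n = (r − 1) · k + 1. With r = 32 and k = 141: n = 31 · 141 + 1 = 4371 + 1 = 4372. For n = 4371 = 31 · 141, we can put exactly 31 objects in every box, avoiding 32 in any single one — so 4372 is tight.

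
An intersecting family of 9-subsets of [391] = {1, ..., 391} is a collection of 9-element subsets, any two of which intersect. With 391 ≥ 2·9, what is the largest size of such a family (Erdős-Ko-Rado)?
max |F| = C(390, 8) = 12348505742704560

Erdős-Ko-Rado (1961): when n ≥ 2k, max |F| = C(n−1, k−1). The bound is attained by the star {A : i ∈ A} for any fixed i ∈ [n]. Here C(391−1, 9−1) = C(390, 8) = 12348505742704560.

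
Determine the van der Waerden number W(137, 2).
W(137, 2) = 137 + 1 = 138

A 2-term AP is any pair of integers, so a monochromatic 2-AP exists iff some colour is used at least twice. With 137 colours, the colouring i ↦ i on {1, ..., 137} uses each colour once, avoiding any monochromatic pair, so W(137, 2) > 137. For {1, ..., 138}, pigeonhole forces two integers of the same colour, which form a monochromatic 2-AP. Hence W(137, 2) = 138.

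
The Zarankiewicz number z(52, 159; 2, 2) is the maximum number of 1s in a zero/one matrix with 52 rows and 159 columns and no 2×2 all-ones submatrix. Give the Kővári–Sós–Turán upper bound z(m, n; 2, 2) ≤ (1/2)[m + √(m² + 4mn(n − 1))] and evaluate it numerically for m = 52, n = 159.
z(52, 159; 2, 2) ≤ (1/2)[52 + √(52² + 4·52·159·158)] = (1/2)[52 + √5228080] = 1169.2498

Kővári–Sós–Turán: let r_1, ..., r_52 be the row sums and z = Σ r_i the total number of 1s. Each pair of columns can share at most one row with both entries 1 (else a 2×2 all-ones block appears), so Σ_i C(r_i, 2) ≤ C(159, 2) = 12561. By convexity Σ_i C(r_i, 2) ≥ 52·C(z/52, 2) = z(z − 52)/(2·52), giving z² − 52z − 52·159·158 ≤ 0 and hence z ≤ (1/2)[52 + √(2704 + 4·1306344)] = (1/2)[52 + √5228080] ≈ (1/2)(52 + 2286.4995) = 1169.2498.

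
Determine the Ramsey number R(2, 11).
R(2, 11) = 11

R(2, k) = k for all k ≥ 2: in a 2-colouring of K_k, either some edge is red (a red K_2) or all edges are blue (a blue K_k). And K_{10} coloured all-blue has no blue K_11, so R(2, 11) > 10. Hence R(2, 11) = 11.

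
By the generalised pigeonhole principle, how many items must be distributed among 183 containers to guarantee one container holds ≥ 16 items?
n = (16 − 1)·183 + 1 = 2746

By the generalised pigeonhole principle, to guarantee some box contains ≥ r objects we need more than (r − 1) · k objects total. Threshold: n = (r − 1) · k + 1. With r = 16 and k = 183: n = 15 · 183 + 1 = 2745 + 1 = 2746. For n = 2745 = 15 · 183, we can put exactly 15 objects in every box, avoiding 16 in any single one — so 2746 is tight.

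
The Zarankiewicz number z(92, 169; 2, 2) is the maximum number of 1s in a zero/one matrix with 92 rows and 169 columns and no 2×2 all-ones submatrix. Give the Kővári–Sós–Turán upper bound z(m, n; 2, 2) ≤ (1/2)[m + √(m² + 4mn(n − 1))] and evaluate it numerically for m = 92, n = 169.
z(92, 169; 2, 2) ≤ (1/2)[92 + √(92² + 4·92·169·168)] = (1/2)[92 + √10456720] = 1662.8426

Kővári–Sós–Turán: let r_1, ..., r_92 be the row sums and z = Σ r_i the total number of 1s. Each pair of columns can share at most one row with both entries 1 (else a 2×2 all-ones block appears), so Σ_i C(r_i, 2) ≤ C(169, 2) = 14196. By convexity Σ_i C(r_i, 2) ≥ 92·C(z/92, 2) = z(z − 92)/(2·92), giving z² − 92z − 92·169·168 ≤ 0 and hence z ≤ (1/2)[92 + √(8464 + 4·2612064)] = (1/2)[92 + √10456720] ≈ (1/2)(92 + 3233.6852) = 1662.8426.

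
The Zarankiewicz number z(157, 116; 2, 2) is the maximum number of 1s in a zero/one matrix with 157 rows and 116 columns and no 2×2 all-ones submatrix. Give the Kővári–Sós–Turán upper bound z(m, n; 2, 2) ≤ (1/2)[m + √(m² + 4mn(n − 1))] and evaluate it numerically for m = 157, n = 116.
z(157, 116; 2, 2) ≤ (1/2)[157 + √(157² + 4·157·116·115)] = (1/2)[157 + √8402169] = 1527.8248

Kővári–Sós–Turán: let r_1, ..., r_157 be the row sums and z = Σ r_i the total number of 1s. Each pair of columns can share at most one row with both entries 1 (else a 2×2 all-ones block appears), so Σ_i C(r_i, 2) ≤ C(116, 2) = 6670. By convexity Σ_i C(r_i, 2) ≥ 157·C(z/157, 2) = z(z − 157)/(2·157), giving z² − 157z − 157·116·115 ≤ 0 and hence z ≤ (1/2)[157 + √(24649 + 4·2094380)] = (1/2)[157 + √8402169] ≈ (1/2)(157 + 2898.6495) = 1527.8248.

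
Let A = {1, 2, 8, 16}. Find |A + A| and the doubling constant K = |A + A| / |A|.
K = |A + A| / |A| = 10/4 = 5/2

Enumerate A + A = {a + b : a, b ∈ A}. With |A| = 4, there are |A|^2 = 16 ordered sum pairs; collecting distinct values, A + A = {2, 3, 4, 9, 10, 16, 17, 18, 24, 32}, so |A + A| = 10. Thus K = 10/4 = 5/2. For comparison, the minimum possible |A + A| over all 4-element sets is 2·4 − 1 = 7 (so min K = 7/4), attained only by arithmetic progressions.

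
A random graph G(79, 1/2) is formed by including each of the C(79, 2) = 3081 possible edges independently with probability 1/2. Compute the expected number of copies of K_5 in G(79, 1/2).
E[# K_5] = C(79, 5) · (1/2)^C(5, 2) = 22537515 / 2^10 ≈ 22009.291992

For each 5-subset S of vertices (there are C(79, 5) = 22537515 such S), let X_S = 1 if S induces a K_5 (all C(5, 2) = 10 edges present). Then P(X_S = 1) = (1/2)^10 = 1/1024. By linearity of expectation, E[# K_5] = C(79, 5) · (1/2)^10 = 22537515 / 1024 ≈ 22009.291992.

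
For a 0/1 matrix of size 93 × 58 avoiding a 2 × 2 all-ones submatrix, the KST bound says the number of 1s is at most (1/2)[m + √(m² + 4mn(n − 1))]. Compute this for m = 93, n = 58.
z(93, 58; 2, 2) ≤ (1/2)[93 + √(93² + 4·93·58·57)] = (1/2)[93 + √1238481] = 602.9353

Kővári–Sós–Turán: let r_1, ..., r_93 be the row sums and z = Σ r_i the total number of 1s. Each pair of columns can share at most one row with both entries 1 (else a 2×2 all-ones block appears), so Σ_i C(r_i, 2) ≤ C(58, 2) = 1653. By convexity Σ_i C(r_i, 2) ≥ 93·C(z/93, 2) = z(z − 93)/(2·93), giving z² − 93z − 93·58·57 ≤ 0 and hence z ≤ (1/2)[93 + √(8649 + 4·307458)] = (1/2)[93 + √1238481] ≈ (1/2)(93 + 1112.8706) = 602.9353.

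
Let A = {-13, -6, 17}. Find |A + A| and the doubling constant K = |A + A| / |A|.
K = |A + A| / |A| = 6/3 = 2

Enumerate A + A = {a + b : a, b ∈ A}. With |A| = 3, there are |A|^2 = 9 ordered sum pairs; collecting distinct values, A + A = {-26, -19, -12, 4, 11, 34}, so |A + A| = 6. Thus K = 6/3 = 2. For comparison, the minimum possible |A + A| over all 3-element sets is 2·3 − 1 = 5 (so min K = 5/3), attained only by arithmetic progressions.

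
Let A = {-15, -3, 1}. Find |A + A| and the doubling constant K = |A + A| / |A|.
K = |A + A| / |A| = 6/3 = 2

Enumerate A + A = {a + b : a, b ∈ A}. With |A| = 3, there are |A|^2 = 9 ordered sum pairs; collecting distinct values, A + A = {-30, -18, -14, -6, -2, 2}, so |A + A| = 6. Thus K = 6/3 = 2. For comparison, the minimum possible |A + A| over all 3-element sets is 2·3 − 1 = 5 (so min K = 5/3), attained only by arithmetic progressions.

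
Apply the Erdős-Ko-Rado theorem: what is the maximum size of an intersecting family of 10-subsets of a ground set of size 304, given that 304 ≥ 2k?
max |F| = C(303, 9) = 52617706925494425

The Erdős-Ko-Rado theorem states: for n ≥ 2k, an intersecting family of k-subsets of an n-element set has size at most C(n − 1, k − 1), with equality for 'star' families {A ⊆ [n] : |A| = k, i ∈ A} (fix an element i). For n = 304, k = 10: C(303, 9) = 52617706925494425.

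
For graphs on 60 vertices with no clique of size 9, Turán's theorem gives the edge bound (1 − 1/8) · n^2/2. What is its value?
Turán density bound = (7/8) · 60^2/2 = 1575

Turán's theorem: ex(n, K_{r+1}) is achieved by the complete r-partite Turán graph T(n, r) with parts as balanced as possible, and is at most (1 − 1/r) · n^2/2. For r = 8, n = 60: the density bound is (7/8) · 3600/2 = 1575. The integer-valued extremum is e(T(60, 8)) = 1574, which is strictly less than the density bound 1575 since 8 ∤ 60 (the parts of T(60, 8) cannot all be equal).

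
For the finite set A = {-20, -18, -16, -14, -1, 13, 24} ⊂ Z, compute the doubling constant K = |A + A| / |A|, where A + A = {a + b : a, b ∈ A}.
K = |A + A| / |A| = 25/7

Enumerate A + A = {a + b : a, b ∈ A}. With |A| = 7, there are |A|^2 = 49 ordered sum pairs; collecting distinct values, A + A = {-40, -38, -36, -34, -32, -30, -28, -21, -19, -17, -15, -7, -5, -3, -2, -1, 4, 6, 8, 10, 12, 23, 26, 37, 48}, so |A + A| = 25. Thus K = 25/7. For comparison, the minimum possible |A + A| over all 7-element sets is 2·7 − 1 = 13 (so min K = 13/7), attained only by arithmetic progressions.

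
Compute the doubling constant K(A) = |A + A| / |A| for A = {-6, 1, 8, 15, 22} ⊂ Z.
K = |A + A| / |A| = 9/5

Enumerate A + A = {a + b : a, b ∈ A}. With |A| = 5, there are |A|^2 = 25 ordered sum pairs; collecting distinct values, A + A = {-12, -5, 2, 9, 16, 23, 30, 37, 44}, so |A + A| = 9. Thus K = 9/5. Here |A + A| = 2|A| − 1 = 9, the minimum possible — so K = 9/5 is minimal, which holds iff A is an arithmetic progression.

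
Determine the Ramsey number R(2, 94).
R(2, 94) = 94

R(2, k) = k for all k ≥ 2: in a 2-colouring of K_k, either some edge is red (a red K_2) or all edges are blue (a blue K_k). And K_{93} coloured all-blue has no blue K_94, so R(2, 94) > 93. Hence R(2, 94) = 94.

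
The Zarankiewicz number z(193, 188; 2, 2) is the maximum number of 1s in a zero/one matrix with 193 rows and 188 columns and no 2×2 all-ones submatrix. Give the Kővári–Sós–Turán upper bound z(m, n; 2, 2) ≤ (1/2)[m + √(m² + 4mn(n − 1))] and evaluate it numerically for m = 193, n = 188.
z(193, 188; 2, 2) ≤ (1/2)[193 + √(193² + 4·193·188·187)] = (1/2)[193 + √27177681] = 2703.1109

Kővári–Sós–Turán: let r_1, ..., r_193 be the row sums and z = Σ r_i the total number of 1s. Each pair of columns can share at most one row with both entries 1 (else a 2×2 all-ones block appears), so Σ_i C(r_i, 2) ≤ C(188, 2) = 17578. By convexity Σ_i C(r_i, 2) ≥ 193·C(z/193, 2) = z(z − 193)/(2·193), giving z² − 193z − 193·188·187 ≤ 0 and hence z ≤ (1/2)[193 + √(37249 + 4·6785108)] = (1/2)[193 + √27177681] ≈ (1/2)(193 + 5213.2217) = 2703.1109.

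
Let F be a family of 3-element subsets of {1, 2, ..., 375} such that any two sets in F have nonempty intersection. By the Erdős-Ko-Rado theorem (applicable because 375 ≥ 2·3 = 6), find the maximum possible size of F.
max |F| = C(374, 2) = 69751

The Erdős-Ko-Rado theorem states: for n ≥ 2k, an intersecting family of k-subsets of an n-element set has size at most C(n − 1, k − 1), with equality for 'star' families {A ⊆ [n] : |A| = k, i ∈ A} (fix an element i). For n = 375, k = 3: C(374, 2) = 69751.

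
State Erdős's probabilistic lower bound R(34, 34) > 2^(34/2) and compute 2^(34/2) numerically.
2^(34/2) = 131072; so R(34, 34) > 131072

Colour each edge of K_n uniformly at random with red/blue. The expected number of monochromatic K_34 is C(n, 34) · 2 · 2^(−C(34,2)). If C(n, 34) · 2^(1 − C(34,2)) < 1, then with positive probability no monochromatic K_34 exists, so R(34, 34) > n. The standard estimate C(n, 34) ≤ n^34/34! shows this inequality holds whenever n ≤ 2^(34/2) (since 34! · 2^(C(34,2) − 1) > 2^(34^2/2) ≥ n^34). Hence R(34, 34) > 2^(34/2) = 131072.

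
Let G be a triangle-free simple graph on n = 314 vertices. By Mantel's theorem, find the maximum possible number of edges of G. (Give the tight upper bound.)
ex(314, K_3) = ⌊314^2/4⌋ = 24649

Mantel (1907): a triangle-free graph on n vertices has at most ⌊n^2/4⌋ edges, with equality for the complete bipartite graph K_{⌊n/2⌋, ⌈n/2⌉}. For n = 314: ⌊314^2/4⌋ = ⌊98596/4⌋ = 24649. The extremal graph is K_{157, 157}, which has 157·157 = 24649 edges.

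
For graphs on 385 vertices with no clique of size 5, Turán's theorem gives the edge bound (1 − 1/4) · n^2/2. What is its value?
Turán density bound = (3/4) · 385^2/2 = 444675/8 ≈ 55584.375

Turán's theorem: ex(n, K_{r+1}) is achieved by the complete r-partite Turán graph T(n, r) with parts as balanced as possible, and is at most (1 − 1/r) · n^2/2. For r = 4, n = 385: the density bound is (3/4) · 148225/2 = 444675/8 ≈ 55584.375. The integer-valued extremum is e(T(385, 4)) = 55584, which is strictly less than the density bound 444675/8 since 4 ∤ 385 (the parts of T(385, 4) cannot all be equal).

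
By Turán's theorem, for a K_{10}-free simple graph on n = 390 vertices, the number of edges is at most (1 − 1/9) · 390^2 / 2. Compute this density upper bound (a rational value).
Turán density bound = (8/9) · 390^2/2 = 67600

Turán's theorem: ex(n, K_{r+1}) is achieved by the complete r-partite Turán graph T(n, r) with parts as balanced as possible, and is at most (1 − 1/r) · n^2/2. For r = 9, n = 390: the density bound is (8/9) · 152100/2 = 67600. The integer-valued extremum is e(T(390, 9)) = 67599, which is strictly less than the density bound 67600 since 9 ∤ 390 (the parts of T(390, 9) cannot all be equal).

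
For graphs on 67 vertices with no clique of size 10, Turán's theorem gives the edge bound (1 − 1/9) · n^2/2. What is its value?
Turán density bound = (8/9) · 67^2/2 = 17956/9 ≈ 1995.1111

Turán's theorem: ex(n, K_{r+1}) is achieved by the complete r-partite Turán graph T(n, r) with parts as balanced as possible, and is at most (1 − 1/r) · n^2/2. For r = 9, n = 67: the density bound is (8/9) · 4489/2 = 17956/9 ≈ 1995.1111. The integer-valued extremum is e(T(67, 9)) = 1994, which is strictly less than the density bound 17956/9 since 9 ∤ 67 (the parts of T(67, 9) cannot all be equal).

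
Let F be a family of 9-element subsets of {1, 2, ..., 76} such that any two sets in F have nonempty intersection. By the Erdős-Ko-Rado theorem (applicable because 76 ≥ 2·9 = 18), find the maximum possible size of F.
max |F| = C(75, 8) = 16871053725

The Erdős-Ko-Rado theorem states: for n ≥ 2k, an intersecting family of k-subsets of an n-element set has size at most C(n − 1, k − 1), with equality for 'star' families {A ⊆ [n] : |A| = k, i ∈ A} (fix an element i). For n = 76, k = 9: C(75, 8) = 16871053725.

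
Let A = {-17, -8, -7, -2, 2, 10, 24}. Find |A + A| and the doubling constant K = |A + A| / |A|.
K = |A + A| / |A| = 27/7

Enumerate A + A = {a + b : a, b ∈ A}. With |A| = 7, there are |A|^2 = 49 ordered sum pairs; collecting distinct values, A + A = {-34, -25, -24, -19, -16, -15, -14, -10, -9, -7, -6, -5, -4, 0, 2, 3, 4, 7, 8, 12, 16, 17, 20, 22, 26, 34, 48}, so |A + A| = 27. Thus K = 27/7. For comparison, the minimum possible |A + A| over all 7-element sets is 2·7 − 1 = 13 (so min K = 13/7), attained only by arithmetic progressions.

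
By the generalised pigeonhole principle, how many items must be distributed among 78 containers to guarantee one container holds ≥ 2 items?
n = (2 − 1)·78 + 1 = 79

By the generalised pigeonhole principle, to guarantee some box contains ≥ r objects we need more than (r − 1) · k objects total. Threshold: n = (r − 1) · k + 1. With r = 2 and k = 78: n = 1 · 78 + 1 = 78 + 1 = 79. For n = 78 = 1 · 78, we can put exactly 1 objects in every box, avoiding 2 in any single one — so 79 is tight.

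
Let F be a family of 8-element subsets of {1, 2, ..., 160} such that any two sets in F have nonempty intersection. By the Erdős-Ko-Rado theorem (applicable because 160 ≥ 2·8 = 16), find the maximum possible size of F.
max |F| = C(159, 7) = 445853084391

Erdős-Ko-Rado (1961): when n ≥ 2k, max |F| = C(n−1, k−1). The bound is attained by the star {A : i ∈ A} for any fixed i ∈ [n]. Here C(160−1, 8−1) = C(159, 7) = 445853084391.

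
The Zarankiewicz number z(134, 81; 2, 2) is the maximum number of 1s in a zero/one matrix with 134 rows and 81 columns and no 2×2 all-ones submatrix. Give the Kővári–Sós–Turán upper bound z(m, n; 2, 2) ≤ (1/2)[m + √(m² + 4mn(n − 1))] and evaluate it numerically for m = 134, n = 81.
z(134, 81; 2, 2) ≤ (1/2)[134 + √(134² + 4·134·81·80)] = (1/2)[134 + √3491236] = 1001.2425

Kővári–Sós–Turán: let r_1, ..., r_134 be the row sums and z = Σ r_i the total number of 1s. Each pair of columns can share at most one row with both entries 1 (else a 2×2 all-ones block appears), so Σ_i C(r_i, 2) ≤ C(81, 2) = 3240. By convexity Σ_i C(r_i, 2) ≥ 134·C(z/134, 2) = z(z − 134)/(2·134), giving z² − 134z − 134·81·80 ≤ 0 and hence z ≤ (1/2)[134 + √(17956 + 4·868320)] = (1/2)[134 + √3491236] ≈ (1/2)(134 + 1868.4849) = 1001.2425.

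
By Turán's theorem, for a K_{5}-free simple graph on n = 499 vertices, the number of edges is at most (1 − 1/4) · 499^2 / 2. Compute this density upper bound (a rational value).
Turán density bound = (3/4) · 499^2/2 = 747003/8 ≈ 93375.375

Turán's theorem: ex(n, K_{r+1}) is achieved by the complete r-partite Turán graph T(n, r) with parts as balanced as possible, and is at most (1 − 1/r) · n^2/2. For r = 4, n = 499: the density bound is (3/4) · 249001/2 = 747003/8 ≈ 93375.375. The integer-valued extremum is e(T(499, 4)) = 93375, which is strictly less than the density bound 747003/8 since 4 ∤ 499 (the parts of T(499, 4) cannot all be equal).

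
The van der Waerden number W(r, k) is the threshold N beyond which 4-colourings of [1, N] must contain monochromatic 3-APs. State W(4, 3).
W(4, 3) = 76

This is a classical value, W(4, 3) = 76, established by combining an explicit 4-colouring of {1, ..., 75} with no monochromatic 3-AP (giving the lower bound W(4, 3) > 75) and a finite case analysis / exhaustive computer search showing every 4-colouring of {1, ..., 76} has such an AP.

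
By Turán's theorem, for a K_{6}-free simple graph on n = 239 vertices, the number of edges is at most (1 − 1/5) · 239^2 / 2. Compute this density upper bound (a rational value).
Turán density bound = (4/5) · 239^2/2 = 114242/5 ≈ 22848.4

Turán's theorem: ex(n, K_{r+1}) is achieved by the complete r-partite Turán graph T(n, r) with parts as balanced as possible, and is at most (1 − 1/r) · n^2/2. For r = 5, n = 239: the density bound is (4/5) · 57121/2 = 114242/5 ≈ 22848.4. The integer-valued extremum is e(T(239, 5)) = 22848, which is strictly less than the density bound 114242/5 since 5 ∤ 239 (the parts of T(239, 5) cannot all be equal).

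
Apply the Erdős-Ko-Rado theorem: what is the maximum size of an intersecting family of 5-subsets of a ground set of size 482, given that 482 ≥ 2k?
max |F| = C(481, 4) = 2202614440

Erdős-Ko-Rado (1961): when n ≥ 2k, max |F| = C(n−1, k−1). The bound is attained by the star {A : i ∈ A} for any fixed i ∈ [n]. Here C(482−1, 5−1) = C(481, 4) = 2202614440.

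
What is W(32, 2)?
W(32, 2) = 32 + 1 = 33

A 2-term AP is any pair of integers, so a monochromatic 2-AP exists iff some colour is used at least twice. With 32 colours, the colouring i ↦ i on {1, ..., 32} uses each colour once, avoiding any monochromatic pair, so W(32, 2) > 32. For {1, ..., 33}, pigeonhole forces two integers of the same colour, which form a monochromatic 2-AP. Hence W(32, 2) = 33.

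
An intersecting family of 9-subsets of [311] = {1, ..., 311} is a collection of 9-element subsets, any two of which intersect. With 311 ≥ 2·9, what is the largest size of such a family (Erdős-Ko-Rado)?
max |F| = C(310, 8) = 1931195406445470

The Erdős-Ko-Rado theorem states: for n ≥ 2k, an intersecting family of k-subsets of an n-element set has size at most C(n − 1, k − 1), with equality for 'star' families {A ⊆ [n] : |A| = k, i ∈ A} (fix an element i). For n = 311, k = 9: C(310, 8) = 1931195406445470.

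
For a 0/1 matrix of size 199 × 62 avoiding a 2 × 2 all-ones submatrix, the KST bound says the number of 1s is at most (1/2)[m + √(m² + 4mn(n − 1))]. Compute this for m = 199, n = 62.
z(199, 62; 2, 2) ≤ (1/2)[199 + √(199² + 4·199·62·61)] = (1/2)[199 + √3050073] = 972.7229

Kővári–Sós–Turán: let r_1, ..., r_199 be the row sums and z = Σ r_i the total number of 1s. Each pair of columns can share at most one row with both entries 1 (else a 2×2 all-ones block appears), so Σ_i C(r_i, 2) ≤ C(62, 2) = 1891. By convexity Σ_i C(r_i, 2) ≥ 199·C(z/199, 2) = z(z − 199)/(2·199), giving z² − 199z − 199·62·61 ≤ 0 and hence z ≤ (1/2)[199 + √(39601 + 4·752618)] = (1/2)[199 + √3050073] ≈ (1/2)(199 + 1746.4458) = 972.7229.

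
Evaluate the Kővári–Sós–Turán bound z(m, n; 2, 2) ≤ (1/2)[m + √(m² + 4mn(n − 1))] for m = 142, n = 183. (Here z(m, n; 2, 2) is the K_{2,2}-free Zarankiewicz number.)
z(142, 183; 2, 2) ≤ (1/2)[142 + √(142² + 4·142·183·182)] = (1/2)[142 + √18937972] = 2246.889

Kővári–Sós–Turán: let r_1, ..., r_142 be the row sums and z = Σ r_i the total number of 1s. Each pair of columns can share at most one row with both entries 1 (else a 2×2 all-ones block appears), so Σ_i C(r_i, 2) ≤ C(183, 2) = 16653. By convexity Σ_i C(r_i, 2) ≥ 142·C(z/142, 2) = z(z − 142)/(2·142), giving z² − 142z − 142·183·182 ≤ 0 and hence z ≤ (1/2)[142 + √(20164 + 4·4729452)] = (1/2)[142 + √18937972] ≈ (1/2)(142 + 4351.778) = 2246.889.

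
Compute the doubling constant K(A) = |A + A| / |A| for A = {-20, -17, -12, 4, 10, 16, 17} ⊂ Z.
K = |A + A| / |A| = 27/7

Enumerate A + A = {a + b : a, b ∈ A}. With |A| = 7, there are |A|^2 = 49 ordered sum pairs; collecting distinct values, A + A = {-40, -37, -34, -32, -29, -24, -16, -13, -10, -8, -7, -4, -3, -2, -1, 0, 4, 5, 8, 14, 20, 21, 26, 27, 32, 33, 34}, so |A + A| = 27. Thus K = 27/7. For comparison, the minimum possible |A + A| over all 7-element sets is 2·7 − 1 = 13 (so min K = 13/7), attained only by arithmetic progressions.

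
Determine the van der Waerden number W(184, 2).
W(184, 2) = 184 + 1 = 185

A 2-term AP is any pair of integers, so a monochromatic 2-AP exists iff some colour is used at least twice. With 184 colours, the colouring i ↦ i on {1, ..., 184} uses each colour once, avoiding any monochromatic pair, so W(184, 2) > 184. For {1, ..., 185}, pigeonhole forces two integers of the same colour, which form a monochromatic 2-AP. Hence W(184, 2) = 185.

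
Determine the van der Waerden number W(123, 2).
W(123, 2) = 123 + 1 = 124

A 2-term AP is any pair of integers, so a monochromatic 2-AP exists iff some colour is used at least twice. With 123 colours, the colouring i ↦ i on {1, ..., 123} uses each colour once, avoiding any monochromatic pair, so W(123, 2) > 123. For {1, ..., 124}, pigeonhole forces two integers of the same colour, which form a monochromatic 2-AP. Hence W(123, 2) = 124.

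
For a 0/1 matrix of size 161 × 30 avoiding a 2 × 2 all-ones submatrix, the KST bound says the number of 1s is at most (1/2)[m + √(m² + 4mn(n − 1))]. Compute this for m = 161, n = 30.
z(161, 30; 2, 2) ≤ (1/2)[161 + √(161² + 4·161·30·29)] = (1/2)[161 + √586201] = 463.3188

Kővári–Sós–Turán: let r_1, ..., r_161 be the row sums and z = Σ r_i the total number of 1s. Each pair of columns can share at most one row with both entries 1 (else a 2×2 all-ones block appears), so Σ_i C(r_i, 2) ≤ C(30, 2) = 435. By convexity Σ_i C(r_i, 2) ≥ 161·C(z/161, 2) = z(z − 161)/(2·161), giving z² − 161z − 161·30·29 ≤ 0 and hence z ≤ (1/2)[161 + √(25921 + 4·140070)] = (1/2)[161 + √586201] ≈ (1/2)(161 + 765.6376) = 463.3188.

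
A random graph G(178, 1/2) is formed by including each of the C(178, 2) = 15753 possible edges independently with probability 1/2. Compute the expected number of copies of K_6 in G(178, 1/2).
E[# K_6] = C(178, 6) · (1/2)^C(6, 2) = 40570171180 / 2^15 = 10142542795/8192 ≈ 1238103.368530

For each 6-subset S of vertices (there are C(178, 6) = 40570171180 such S), let X_S = 1 if S induces a K_6 (all C(6, 2) = 15 edges present). Then P(X_S = 1) = (1/2)^15 = 1/32768. By linearity of expectation, E[# K_6] = C(178, 6) · (1/2)^15 = 40570171180 / 32768 = 10142542795/8192 ≈ 1238103.368530.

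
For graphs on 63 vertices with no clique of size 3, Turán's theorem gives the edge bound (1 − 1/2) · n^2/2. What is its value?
Turán density bound = (1/2) · 63^2/2 = 3969/4 ≈ 992.25

Turán's theorem: ex(n, K_{r+1}) is achieved by the complete r-partite Turán graph T(n, r) with parts as balanced as possible, and is at most (1 − 1/r) · n^2/2. For r = 2, n = 63: the density bound is (1/2) · 3969/2 = 3969/4 ≈ 992.25. The integer-valued extremum is e(T(63, 2)) = 992, which is strictly less than the density bound 3969/4 since 2 ∤ 63 (the parts of T(63, 2) cannot all be equal).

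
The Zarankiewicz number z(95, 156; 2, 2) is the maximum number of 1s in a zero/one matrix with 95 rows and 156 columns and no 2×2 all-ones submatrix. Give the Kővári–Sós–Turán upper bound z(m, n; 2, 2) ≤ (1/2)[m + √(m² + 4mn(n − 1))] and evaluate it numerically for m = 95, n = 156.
z(95, 156; 2, 2) ≤ (1/2)[95 + √(95² + 4·95·156·155)] = (1/2)[95 + √9197425] = 1563.8628

Kővári–Sós–Turán: let r_1, ..., r_95 be the row sums and z = Σ r_i the total number of 1s. Each pair of columns can share at most one row with both entries 1 (else a 2×2 all-ones block appears), so Σ_i C(r_i, 2) ≤ C(156, 2) = 12090. By convexity Σ_i C(r_i, 2) ≥ 95·C(z/95, 2) = z(z − 95)/(2·95), giving z² − 95z − 95·156·155 ≤ 0 and hence z ≤ (1/2)[95 + √(9025 + 4·2297100)] = (1/2)[95 + √9197425] ≈ (1/2)(95 + 3032.7257) = 1563.8628.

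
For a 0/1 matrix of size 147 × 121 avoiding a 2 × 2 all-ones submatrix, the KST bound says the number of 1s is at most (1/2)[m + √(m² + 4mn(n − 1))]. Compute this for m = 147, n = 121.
z(147, 121; 2, 2) ≤ (1/2)[147 + √(147² + 4·147·121·120)] = (1/2)[147 + √8559369] = 1536.32

Kővári–Sós–Turán: let r_1, ..., r_147 be the row sums and z = Σ r_i the total number of 1s. Each pair of columns can share at most one row with both entries 1 (else a 2×2 all-ones block appears), so Σ_i C(r_i, 2) ≤ C(121, 2) = 7260. By convexity Σ_i C(r_i, 2) ≥ 147·C(z/147, 2) = z(z − 147)/(2·147), giving z² − 147z − 147·121·120 ≤ 0 and hence z ≤ (1/2)[147 + √(21609 + 4·2134440)] = (1/2)[147 + √8559369] ≈ (1/2)(147 + 2925.6399) = 1536.32.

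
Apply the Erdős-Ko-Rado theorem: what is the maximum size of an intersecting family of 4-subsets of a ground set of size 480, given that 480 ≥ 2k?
max |F| = C(479, 3) = 18202479

The Erdős-Ko-Rado theorem states: for n ≥ 2k, an intersecting family of k-subsets of an n-element set has size at most C(n − 1, k − 1), with equality for 'star' families {A ⊆ [n] : |A| = k, i ∈ A} (fix an element i). For n = 480, k = 4: C(479, 3) = 18202479.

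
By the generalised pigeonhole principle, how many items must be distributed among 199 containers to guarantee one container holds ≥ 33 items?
n = (33 − 1)·199 + 1 = 6369

By the generalised pigeonhole principle, to guarantee some box contains ≥ r objects we need more than (r − 1) · k objects total. Threshold: n = (r − 1) · k + 1. With r = 33 and k = 199: n = 32 · 199 + 1 = 6368 + 1 = 6369. For n = 6368 = 32 · 199, we can put exactly 32 objects in every box, avoiding 33 in any single one — so 6369 is tight.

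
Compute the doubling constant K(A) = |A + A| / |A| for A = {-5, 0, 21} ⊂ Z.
K = |A + A| / |A| = 6/3 = 2

Enumerate A + A = {a + b : a, b ∈ A}. With |A| = 3, there are |A|^2 = 9 ordered sum pairs; collecting distinct values, A + A = {-10, -5, 0, 16, 21, 42}, so |A + A| = 6. Thus K = 6/3 = 2. For comparison, the minimum possible |A + A| over all 3-element sets is 2·3 − 1 = 5 (so min K = 5/3), attained only by arithmetic progressions.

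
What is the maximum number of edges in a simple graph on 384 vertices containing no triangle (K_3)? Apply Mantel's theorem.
ex(384, K_3) = ⌊384^2/4⌋ = 36864

Mantel (1907): a triangle-free graph on n vertices has at most ⌊n^2/4⌋ edges, with equality for the complete bipartite graph K_{⌊n/2⌋, ⌈n/2⌉}. For n = 384: ⌊384^2/4⌋ = ⌊147456/4⌋ = 36864. The extremal graph is K_{192, 192}, which has 192·192 = 36864 edges.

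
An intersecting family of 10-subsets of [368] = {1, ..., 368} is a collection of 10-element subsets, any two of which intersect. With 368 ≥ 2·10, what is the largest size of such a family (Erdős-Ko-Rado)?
max |F| = C(367, 9) = 301507216753499185

The Erdős-Ko-Rado theorem states: for n ≥ 2k, an intersecting family of k-subsets of an n-element set has size at most C(n − 1, k − 1), with equality for 'star' families {A ⊆ [n] : |A| = k, i ∈ A} (fix an element i). For n = 368, k = 10: C(367, 9) = 301507216753499185.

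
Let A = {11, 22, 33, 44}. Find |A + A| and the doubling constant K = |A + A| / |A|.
K = |A + A| / |A| = 7/4

Enumerate A + A = {a + b : a, b ∈ A}. With |A| = 4, there are |A|^2 = 16 ordered sum pairs; collecting distinct values, A + A = {22, 33, 44, 55, 66, 77, 88}, so |A + A| = 7. Thus K = 7/4. Here |A + A| = 2|A| − 1 = 7, the minimum possible — so K = 7/4 is minimal, which holds iff A is an arithmetic progression.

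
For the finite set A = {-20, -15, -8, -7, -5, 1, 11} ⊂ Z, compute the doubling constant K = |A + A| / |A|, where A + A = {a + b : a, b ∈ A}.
K = |A + A| / |A| = 26/7

Enumerate A + A = {a + b : a, b ∈ A}. With |A| = 7, there are |A|^2 = 49 ordered sum pairs; collecting distinct values, A + A = {-40, -35, -30, -28, -27, -25, -23, -22, -20, -19, -16, -15, -14, -13, -12, -10, -9, -7, -6, -4, 2, 3, 4, 6, 12, 22}, so |A + A| = 26. Thus K = 26/7. For comparison, the minimum possible |A + A| over all 7-element sets is 2·7 − 1 = 13 (so min K = 13/7), attained only by arithmetic progressions.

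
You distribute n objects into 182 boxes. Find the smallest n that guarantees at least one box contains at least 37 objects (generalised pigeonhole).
n = (37 − 1)·182 + 1 = 6553

By the generalised pigeonhole principle, to guarantee some box contains ≥ r objects we need more than (r − 1) · k objects total. Threshold: n = (r − 1) · k + 1. With r = 37 and k = 182: n = 36 · 182 + 1 = 6552 + 1 = 6553. For n = 6552 = 36 · 182, we can put exactly 36 objects in every box, avoiding 37 in any single one — so 6553 is tight.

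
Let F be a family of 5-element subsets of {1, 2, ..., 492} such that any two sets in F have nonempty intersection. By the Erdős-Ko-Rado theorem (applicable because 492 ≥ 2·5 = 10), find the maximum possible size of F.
max |F| = C(491, 4) = 2392186370

The Erdős-Ko-Rado theorem states: for n ≥ 2k, an intersecting family of k-subsets of an n-element set has size at most C(n − 1, k − 1), with equality for 'star' families {A ⊆ [n] : |A| = k, i ∈ A} (fix an element i). For n = 492, k = 5: C(491, 4) = 2392186370.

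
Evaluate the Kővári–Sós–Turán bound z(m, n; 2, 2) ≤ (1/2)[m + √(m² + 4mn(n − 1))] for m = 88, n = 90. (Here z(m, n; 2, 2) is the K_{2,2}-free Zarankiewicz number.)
z(88, 90; 2, 2) ≤ (1/2)[88 + √(88² + 4·88·90·89)] = (1/2)[88 + √2827264] = 884.7235

Kővári–Sós–Turán: let r_1, ..., r_88 be the row sums and z = Σ r_i the total number of 1s. Each pair of columns can share at most one row with both entries 1 (else a 2×2 all-ones block appears), so Σ_i C(r_i, 2) ≤ C(90, 2) = 4005. By convexity Σ_i C(r_i, 2) ≥ 88·C(z/88, 2) = z(z − 88)/(2·88), giving z² − 88z − 88·90·89 ≤ 0 and hence z ≤ (1/2)[88 + √(7744 + 4·704880)] = (1/2)[88 + √2827264] ≈ (1/2)(88 + 1681.447) = 884.7235.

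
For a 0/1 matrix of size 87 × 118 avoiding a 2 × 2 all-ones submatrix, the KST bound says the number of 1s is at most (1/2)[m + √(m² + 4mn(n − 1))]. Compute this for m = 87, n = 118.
z(87, 118; 2, 2) ≤ (1/2)[87 + √(87² + 4·87·118·117)] = (1/2)[87 + √4812057] = 1140.3201

Kővári–Sós–Turán: let r_1, ..., r_87 be the row sums and z = Σ r_i the total number of 1s. Each pair of columns can share at most one row with both entries 1 (else a 2×2 all-ones block appears), so Σ_i C(r_i, 2) ≤ C(118, 2) = 6903. By convexity Σ_i C(r_i, 2) ≥ 87·C(z/87, 2) = z(z − 87)/(2·87), giving z² − 87z − 87·118·117 ≤ 0 and hence z ≤ (1/2)[87 + √(7569 + 4·1201122)] = (1/2)[87 + √4812057] ≈ (1/2)(87 + 2193.6401) = 1140.3201.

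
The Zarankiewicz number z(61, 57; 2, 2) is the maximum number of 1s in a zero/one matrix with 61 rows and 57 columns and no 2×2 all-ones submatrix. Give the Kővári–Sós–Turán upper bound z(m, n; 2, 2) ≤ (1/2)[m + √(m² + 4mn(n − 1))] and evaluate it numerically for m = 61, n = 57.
z(61, 57; 2, 2) ≤ (1/2)[61 + √(61² + 4·61·57·56)] = (1/2)[61 + √782569] = 472.8147

Kővári–Sós–Turán: let r_1, ..., r_61 be the row sums and z = Σ r_i the total number of 1s. Each pair of columns can share at most one row with both entries 1 (else a 2×2 all-ones block appears), so Σ_i C(r_i, 2) ≤ C(57, 2) = 1596. By convexity Σ_i C(r_i, 2) ≥ 61·C(z/61, 2) = z(z − 61)/(2·61), giving z² − 61z − 61·57·56 ≤ 0 and hence z ≤ (1/2)[61 + √(3721 + 4·194712)] = (1/2)[61 + √782569] ≈ (1/2)(61 + 884.6293) = 472.8147.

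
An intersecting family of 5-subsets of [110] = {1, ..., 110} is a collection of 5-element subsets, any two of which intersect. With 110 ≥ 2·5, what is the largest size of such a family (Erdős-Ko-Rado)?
max |F| = C(109, 4) = 5563251

The Erdős-Ko-Rado theorem states: for n ≥ 2k, an intersecting family of k-subsets of an n-element set has size at most C(n − 1, k − 1), with equality for 'star' families {A ⊆ [n] : |A| = k, i ∈ A} (fix an element i). For n = 110, k = 5: C(109, 4) = 5563251.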